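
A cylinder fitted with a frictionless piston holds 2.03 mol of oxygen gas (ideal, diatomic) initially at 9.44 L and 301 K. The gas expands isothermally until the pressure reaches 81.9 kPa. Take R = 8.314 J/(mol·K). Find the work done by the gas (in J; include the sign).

9560 J

P₁ = nRT₁/V₁ = 2.03×8.314×301/9.44 = 538 kPa.
Isothermal: T stays 301 K; PV = const ⇒ V₂ = 62.0 L, P₂ = 81.9 kPa.
W = nRT ln(V₂/V₁) = 2.03×8.314×301×ln(6.57) = 9560 J.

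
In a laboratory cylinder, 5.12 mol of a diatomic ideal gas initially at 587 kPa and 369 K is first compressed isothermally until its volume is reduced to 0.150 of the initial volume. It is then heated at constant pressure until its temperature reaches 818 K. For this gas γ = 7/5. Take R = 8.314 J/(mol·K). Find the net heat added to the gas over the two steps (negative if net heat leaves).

37100 J

V₁ = nRT₁/P₁ = 5.12×8.314×369/587 = 26.8 L.
Step 1 — Isothermal: T stays 369 K; PV = const ⇒ V₂ = 4.01 L, P₂ = 3910 kPa.
ΔU = 0 (ideal gas, T constant).
W = nRT ln(V₂/V₁) = 5.12×8.314×369×ln(0.150) = -29800 J.
Q = ΔU + W = -29800 J.
State after step 1: P = 3910 kPa, V = 4.01 L, T = 369 K.
Step 2 — Isobaric: P stays 3910 kPa; V/T = const ⇒ T₂ = 818 K, V₂ = 8.90 L.
W = PΔV = 3910×(8.90−4.01) kPa·L = 19100 J.
ΔU = nCvΔT = 5.12×20.8×(818−369) = 47800 J.
Q = ΔU + W = nCpΔT = 66900 J.
Net over both steps: W = -10700 J, Q = 37100 J, ΔU = 47800 J.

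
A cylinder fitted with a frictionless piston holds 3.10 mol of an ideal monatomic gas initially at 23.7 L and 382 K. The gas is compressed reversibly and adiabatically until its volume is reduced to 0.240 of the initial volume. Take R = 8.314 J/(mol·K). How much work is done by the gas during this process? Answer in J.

-23500 J

P₁ = nRT₁/V₁ = 3.10×8.314×382/23.7 = 415 kPa.
Adiabatic: TV^(γ−1) = const ⇒ T₂ = 382×(4.17)^0.667 = 989 K; PV^γ = const ⇒ P₂ = 4480 kPa.
ΔU = nCvΔT = 3.10×12.5×(989−382) = 23500 J.
Q = 0 for an adiabatic process, so W = −ΔU = -23500 J.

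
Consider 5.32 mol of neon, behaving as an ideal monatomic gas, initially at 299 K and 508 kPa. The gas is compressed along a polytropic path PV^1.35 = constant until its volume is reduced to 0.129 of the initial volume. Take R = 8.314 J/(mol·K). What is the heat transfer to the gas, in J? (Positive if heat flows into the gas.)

V₁ = nRT₁/P₁ = 5.32×8.314×299/508 = 26.0 L.
Polytropic n=1.35: T₂ = T₁(V₁/V₂)^(n−1) = 299×(7.75)^0.35 = 612 K; P₂ = P₁(V₁/V₂)^n = 8060 kPa.
W = (P₁V₁−P₂V₂)/(n−1) = (508×26.0−8060×3.36)/0.35 = -39600 J.
ΔU = nCvΔT = 5.32×12.5×(612−299) = 20800 J.
Q = ΔU + W = -18800 J.

-18800 J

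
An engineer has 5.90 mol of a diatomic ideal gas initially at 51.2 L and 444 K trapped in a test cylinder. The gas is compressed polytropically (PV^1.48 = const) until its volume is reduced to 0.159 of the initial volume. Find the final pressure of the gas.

6470 kPa

P₁ = nRT₁/V₁ = 5.90×8.314×444/51.2 = 425 kPa.
Polytropic n=1.48: T₂ = T₁(V₁/V₂)^(n−1) = 444×(6.29)^0.48 = 1070 K; P₂ = P₁(V₁/V₂)^n = 6470 kPa.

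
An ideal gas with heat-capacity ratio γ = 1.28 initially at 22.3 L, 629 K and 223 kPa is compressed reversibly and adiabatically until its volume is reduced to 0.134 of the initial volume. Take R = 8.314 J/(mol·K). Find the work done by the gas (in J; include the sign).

-13400 J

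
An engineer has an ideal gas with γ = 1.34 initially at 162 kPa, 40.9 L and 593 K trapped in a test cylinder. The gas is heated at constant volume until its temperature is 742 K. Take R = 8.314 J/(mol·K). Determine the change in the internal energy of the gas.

4900 J

n = P₁V₁/(RT₁) = 162×40.9/(8.314×593) = 1.34 mol.
Isochoric: V stays 40.9 L; P/T = const ⇒ T₂ = 742 K, P₂ = 203 kPa.
For an ideal gas ΔU = nCvΔT with Cv = R/(γ−1) = 24.5 J/(mol·K).
ΔU = 1.34×24.5×(742−593) = 4900 J.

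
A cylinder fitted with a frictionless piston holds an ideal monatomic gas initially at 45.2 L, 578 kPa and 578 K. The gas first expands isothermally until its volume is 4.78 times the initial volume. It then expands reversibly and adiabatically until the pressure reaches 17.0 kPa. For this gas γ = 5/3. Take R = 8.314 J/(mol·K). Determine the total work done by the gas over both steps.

62200 J

n = P₁V₁/(RT₁) = 578×45.2/(8.314×578) = 5.44 mol.
Step 1 — Isothermal: T stays 578 K; PV = const ⇒ V₂ = 216 L, P₂ = 121 kPa.
ΔU = 0 (ideal gas, T constant).
W = nRT ln(V₂/V₁) = 5.44×8.314×578×ln(4.78) = 40900 J.
Q = ΔU + W = 40900 J.
State after step 1: P = 121 kPa, V = 216 L, T = 578 K.
Step 2 — Adiabatic: T₂/T₁ = (P₂/P₁)^((γ−1)/γ) ⇒ T₂ = 578×(0.141)^0.400 = 264 K; V₂ = 701 L.
ΔU = nCvΔT = 5.44×12.5×(264−578) = -21300 J.
Q = 0 for an adiabatic process, so W = −ΔU = 21300 J.
Net over both steps: W = 62200 J, Q = 40900 J, ΔU = -21300 J.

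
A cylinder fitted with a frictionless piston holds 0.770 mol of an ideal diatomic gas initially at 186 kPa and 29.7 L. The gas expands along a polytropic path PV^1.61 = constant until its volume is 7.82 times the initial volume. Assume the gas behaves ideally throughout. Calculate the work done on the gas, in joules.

T₁ = P₁V₁/(nR) = 186×29.7/(0.770×8.314) = 863 K.
Polytropic n=1.61: T₂ = T₁(V₁/V₂)^(n−1) = 863×(0.128)^0.61 = 246 K; P₂ = P₁(V₁/V₂)^n = 6.78 kPa.
W = (P₁V₁−P₂V₂)/(n−1) = (186×29.7−6.78×232)/0.61 = 6470 J.
Work done on the gas = −W_by = -6470 J.

-6470 J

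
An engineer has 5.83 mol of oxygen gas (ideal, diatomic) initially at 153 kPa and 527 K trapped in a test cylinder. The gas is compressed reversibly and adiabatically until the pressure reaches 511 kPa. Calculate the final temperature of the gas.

V₁ = nRT₁/P₁ = 5.83×8.314×527/153 = 167 L.
Adiabatic: T₂/T₁ = (P₂/P₁)^((γ−1)/γ) ⇒ T₂ = 527×(3.34)^0.286 = 744 K; V₂ = 70.6 L.

744 K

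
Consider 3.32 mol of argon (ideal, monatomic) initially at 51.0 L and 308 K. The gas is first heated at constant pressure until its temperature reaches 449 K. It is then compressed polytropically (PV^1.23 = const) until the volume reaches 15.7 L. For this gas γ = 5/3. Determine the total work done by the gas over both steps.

-19300 J

P₁ = nRT₁/V₁ = 3.32×8.314×308/51.0 = 167 kPa.
Step 1 — Isobaric: P stays 167 kPa; V/T = const ⇒ T₂ = 449 K, V₂ = 74.3 L.
W = PΔV = 167×(74.3−51.0) kPa·L = 3890 J.
ΔU = nCvΔT = 3.32×12.5×(449−308) = 5840 J.
Q = ΔU + W = nCpΔT = 9730 J.
State after step 1: P = 167 kPa, V = 74.3 L, T = 449 K.
Step 2 — Polytropic n=1.23: T₂ = T₁(V₁/V₂)^(n−1) = 449×(4.74)^0.23 = 642 K; P₂ = P₁(V₁/V₂)^n = 1130 kPa.
W = (P₁V₁−P₂V₂)/(n−1) = (167×74.3−1130×15.7)/0.23 = -23200 J.
ΔU = nCvΔT = 3.32×12.5×(642−449) = 7990 J.
Q = ΔU + W = -15200 J.
Net over both steps: W = -19300 J, Q = -5450 J, ΔU = 13800 J.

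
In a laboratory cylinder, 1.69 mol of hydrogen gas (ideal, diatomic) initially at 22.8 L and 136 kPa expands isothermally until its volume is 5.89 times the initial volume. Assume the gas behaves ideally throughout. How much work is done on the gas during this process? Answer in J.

T₁ = P₁V₁/(nR) = 136×22.8/(1.69×8.314) = 221 K.
Isothermal: T stays 221 K; PV = const ⇒ V₂ = 134 L, P₂ = 23.1 kPa.
W = nRT ln(V₂/V₁) = 1.69×8.314×221×ln(5.89) = 5500 J.
Work done on the gas = −W_by = -5500 J.

-5500 J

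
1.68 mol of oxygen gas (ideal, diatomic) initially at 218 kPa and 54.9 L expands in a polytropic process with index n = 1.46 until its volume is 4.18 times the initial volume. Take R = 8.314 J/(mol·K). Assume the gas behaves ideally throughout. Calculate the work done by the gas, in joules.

12500 J

T₁ = P₁V₁/(nR) = 218×54.9/(1.68×8.314) = 857 K.
Polytropic n=1.46: T₂ = T₁(V₁/V₂)^(n−1) = 857×(0.239)^0.46 = 444 K; P₂ = P₁(V₁/V₂)^n = 27.0 kPa.
W = (P₁V₁−P₂V₂)/(n−1) = (218×54.9−27.0×229)/0.46 = 12500 J.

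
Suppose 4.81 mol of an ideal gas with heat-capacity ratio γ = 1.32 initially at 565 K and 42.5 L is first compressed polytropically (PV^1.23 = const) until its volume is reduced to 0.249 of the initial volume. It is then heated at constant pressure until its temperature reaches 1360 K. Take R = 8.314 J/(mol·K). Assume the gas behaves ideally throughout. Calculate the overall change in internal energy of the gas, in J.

99400 J

P₁ = nRT₁/V₁ = 4.81×8.314×565/42.5 = 532 kPa.
Step 1 — Polytropic n=1.23: T₂ = T₁(V₁/V₂)^(n−1) = 565×(4.02)^0.23 = 778 K; P₂ = P₁(V₁/V₂)^n = 2940 kPa.
W = (P₁V₁−P₂V₂)/(n−1) = (532×42.5−2940×10.6)/0.23 = -37000 J.
ΔU = nCvΔT = 4.81×26.0×(778−565) = 26600 J.
Q = ΔU + W = -10400 J.
State after step 1: P = 2940 kPa, V = 10.6 L, T = 778 K.
Step 2 — Isobaric: P stays 2940 kPa; V/T = const ⇒ T₂ = 1360 K, V₂ = 18.5 L.
W = PΔV = 2940×(18.5−10.6) kPa·L = 23300 J.
ΔU = nCvΔT = 4.81×26.0×(1360−778) = 72700 J.
Q = ΔU + W = nCpΔT = 96000 J.
Net over both steps: W = -13700 J, Q = 85600 J, ΔU = 99400 J.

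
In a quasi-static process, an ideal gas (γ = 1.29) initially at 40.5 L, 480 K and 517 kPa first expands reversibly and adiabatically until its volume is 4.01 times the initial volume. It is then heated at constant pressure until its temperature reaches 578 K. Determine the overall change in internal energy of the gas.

14700 J

n = P₁V₁/(RT₁) = 517×40.5/(8.314×480) = 5.25 mol.
Step 1 — Adiabatic: TV^(γ−1) = const ⇒ T₂ = 480×(0.249)^0.290 = 321 K; PV^γ = const ⇒ P₂ = 86.2 kPa.
ΔU = nCvΔT = 5.25×28.7×(321−480) = -23900 J.
Q = 0 for an adiabatic process, so W = −ΔU = 23900 J.
State after step 1: P = 86.2 kPa, V = 162 L, T = 321 K.
Step 2 — Isobaric: P stays 86.2 kPa; V/T = const ⇒ T₂ = 578 K, V₂ = 293 L.
W = PΔV = 86.2×(293−162) kPa·L = 11200 J.
ΔU = nCvΔT = 5.25×28.7×(578−321) = 38700 J.
Q = ΔU + W = nCpΔT = 49900 J.
Net over both steps: W = 35200 J, Q = 49900 J, ΔU = 14700 J.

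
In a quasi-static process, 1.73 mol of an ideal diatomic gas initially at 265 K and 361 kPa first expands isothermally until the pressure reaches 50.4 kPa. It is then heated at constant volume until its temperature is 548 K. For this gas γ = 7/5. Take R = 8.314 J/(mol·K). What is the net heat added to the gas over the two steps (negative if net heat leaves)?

V₁ = nRT₁/P₁ = 1.73×8.314×265/361 = 10.6 L.
Step 1 — Isothermal: T stays 265 K; PV = const ⇒ V₂ = 75.6 L, P₂ = 50.4 kPa.
ΔU = 0 (ideal gas, T constant).
W = nRT ln(V₂/V₁) = 1.73×8.314×265×ln(7.16) = 7500 J.
Q = ΔU + W = 7500 J.
State after step 1: P = 50.4 kPa, V = 75.6 L, T = 265 K.
Step 2 — Isochoric: V stays 75.6 L; P/T = const ⇒ T₂ = 548 K, P₂ = 104 kPa.
W = 0 (no volume change).
ΔU = nCvΔT = 1.73×20.8×(548−265) = 10200 J.
Q = ΔU = 10200 J.
Net over both steps: W = 7500 J, Q = 17700 J, ΔU = 10200 J.

17700 J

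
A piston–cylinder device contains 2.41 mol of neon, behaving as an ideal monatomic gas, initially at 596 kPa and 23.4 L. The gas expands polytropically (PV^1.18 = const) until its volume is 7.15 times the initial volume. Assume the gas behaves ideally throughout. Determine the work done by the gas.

T₁ = P₁V₁/(nR) = 596×23.4/(2.41×8.314) = 696 K.
Polytropic n=1.18: T₂ = T₁(V₁/V₂)^(n−1) = 696×(0.140)^0.18 = 488 K; P₂ = P₁(V₁/V₂)^n = 58.5 kPa.
W = (P₁V₁−P₂V₂)/(n−1) = (596×23.4−58.5×167)/0.18 = 23100 J.

23100 J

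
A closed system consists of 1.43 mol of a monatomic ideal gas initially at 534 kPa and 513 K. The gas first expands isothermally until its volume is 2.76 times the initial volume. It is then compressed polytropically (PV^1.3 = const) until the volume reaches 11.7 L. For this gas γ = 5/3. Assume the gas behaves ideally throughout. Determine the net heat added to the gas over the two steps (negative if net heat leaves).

2320 J

V₁ = nRT₁/P₁ = 1.43×8.314×513/534 = 11.4 L.
Step 1 — Isothermal: T stays 513 K; PV = const ⇒ V₂ = 31.5 L, P₂ = 193 kPa.
ΔU = 0 (ideal gas, T constant).
W = nRT ln(V₂/V₁) = 1.43×8.314×513×ln(2.76) = 6190 J.
Q = ΔU + W = 6190 J.
State after step 1: P = 193 kPa, V = 31.5 L, T = 513 K.
Step 2 — Polytropic n=1.3: T₂ = T₁(V₁/V₂)^(n−1) = 513×(2.69)^0.30 = 691 K; P₂ = P₁(V₁/V₂)^n = 702 kPa.
W = (P₁V₁−P₂V₂)/(n−1) = (193×31.5−702×11.7)/0.30 = -7040 J.
ΔU = nCvΔT = 1.43×12.5×(691−513) = 3170 J.
Q = ΔU + W = -3870 J.
Net over both steps: W = -848 J, Q = 2320 J, ΔU = 3170 J.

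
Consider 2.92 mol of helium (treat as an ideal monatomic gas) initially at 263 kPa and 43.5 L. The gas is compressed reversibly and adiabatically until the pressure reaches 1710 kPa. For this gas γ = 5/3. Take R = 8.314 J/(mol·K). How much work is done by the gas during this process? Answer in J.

T₁ = P₁V₁/(nR) = 263×43.5/(2.92×8.314) = 471 K.
Adiabatic: T₂/T₁ = (P₂/P₁)^((γ−1)/γ) ⇒ T₂ = 471×(6.50)^0.400 = 996 K; V₂ = 14.1 L.
ΔU = nCvΔT = 2.92×12.5×(996−471) = 19100 J.
Q = 0 for an adiabatic process, so W = −ΔU = -19100 J.

-19100 J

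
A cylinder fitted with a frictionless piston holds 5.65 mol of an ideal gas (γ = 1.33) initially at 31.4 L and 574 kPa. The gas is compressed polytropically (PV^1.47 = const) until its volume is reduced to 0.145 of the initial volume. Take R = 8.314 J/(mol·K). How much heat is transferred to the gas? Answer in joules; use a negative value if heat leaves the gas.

24100 J

T₁ = P₁V₁/(nR) = 574×31.4/(5.65×8.314) = 384 K.
Polytropic n=1.47: T₂ = T₁(V₁/V₂)^(n−1) = 384×(6.90)^0.47 = 951 K; P₂ = P₁(V₁/V₂)^n = 9810 kPa.
W = (P₁V₁−P₂V₂)/(n−1) = (574×31.4−9810×4.55)/0.47 = -56700 J.
ΔU = nCvΔT = 5.65×25.2×(951−384) = 80700 J.
Q = ΔU + W = 24100 J.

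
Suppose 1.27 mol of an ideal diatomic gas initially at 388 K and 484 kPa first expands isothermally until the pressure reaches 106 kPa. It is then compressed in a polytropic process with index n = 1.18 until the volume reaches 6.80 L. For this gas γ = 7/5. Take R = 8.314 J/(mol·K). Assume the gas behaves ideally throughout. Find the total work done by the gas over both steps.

-2140 J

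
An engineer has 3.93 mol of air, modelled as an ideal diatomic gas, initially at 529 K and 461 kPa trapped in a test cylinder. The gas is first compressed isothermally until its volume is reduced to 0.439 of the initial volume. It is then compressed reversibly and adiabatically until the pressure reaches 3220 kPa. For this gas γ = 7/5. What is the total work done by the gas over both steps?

V₁ = nRT₁/P₁ = 3.93×8.314×529/461 = 37.5 L.
Step 1 — Isothermal: T stays 529 K; PV = const ⇒ V₂ = 16.5 L, P₂ = 1050 kPa.
ΔU = 0 (ideal gas, T constant).
W = nRT ln(V₂/V₁) = 3.93×8.314×529×ln(0.439) = -14200 J.
Q = ΔU + W = -14200 J.
State after step 1: P = 1050 kPa, V = 16.5 L, T = 529 K.
Step 2 — Adiabatic: T₂/T₁ = (P₂/P₁)^((γ−1)/γ) ⇒ T₂ = 529×(3.07)^0.286 = 729 K; V₂ = 7.39 L.
ΔU = nCvΔT = 3.93×20.8×(729−529) = 16300 J.
Q = 0 for an adiabatic process, so W = −ΔU = -16300 J.
Net over both steps: W = -30500 J, Q = -14200 J, ΔU = 16300 J.

-30500 J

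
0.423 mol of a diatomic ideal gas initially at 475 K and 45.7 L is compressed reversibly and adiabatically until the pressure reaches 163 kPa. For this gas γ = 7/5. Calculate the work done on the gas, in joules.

2230 J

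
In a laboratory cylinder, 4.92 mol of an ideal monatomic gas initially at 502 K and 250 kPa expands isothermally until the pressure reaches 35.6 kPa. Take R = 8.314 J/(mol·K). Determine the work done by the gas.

V₁ = nRT₁/P₁ = 4.92×8.314×502/250 = 82.1 L.
Isothermal: T stays 502 K; PV = const ⇒ V₂ = 577 L, P₂ = 35.6 kPa.
W = nRT ln(V₂/V₁) = 4.92×8.314×502×ln(7.02) = 40000 J.

40000 J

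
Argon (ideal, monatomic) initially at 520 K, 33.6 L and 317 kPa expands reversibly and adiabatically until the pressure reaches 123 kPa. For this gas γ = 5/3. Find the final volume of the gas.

59.3 L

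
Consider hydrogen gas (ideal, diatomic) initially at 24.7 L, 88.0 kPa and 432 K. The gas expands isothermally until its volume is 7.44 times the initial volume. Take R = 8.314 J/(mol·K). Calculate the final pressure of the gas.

Isothermal: T stays 432 K; PV = const ⇒ V₂ = 184 L, P₂ = 11.8 kPa.

11.8 kPa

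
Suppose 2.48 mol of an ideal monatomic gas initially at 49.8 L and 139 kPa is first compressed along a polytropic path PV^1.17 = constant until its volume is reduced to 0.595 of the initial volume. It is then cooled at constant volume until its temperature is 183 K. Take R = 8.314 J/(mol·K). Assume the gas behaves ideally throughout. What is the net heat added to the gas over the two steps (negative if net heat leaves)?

T₁ = P₁V₁/(nR) = 139×49.8/(2.48×8.314) = 336 K.
Step 1 — Polytropic n=1.17: T₂ = T₁(V₁/V₂)^(n−1) = 336×(1.68)^0.17 = 367 K; P₂ = P₁(V₁/V₂)^n = 255 kPa.
W = (P₁V₁−P₂V₂)/(n−1) = (139×49.8−255×29.6)/0.17 = -3760 J.
ΔU = nCvΔT = 2.48×12.5×(367−336) = 958 J.
Q = ΔU + W = -2800 J.
State after step 1: P = 255 kPa, V = 29.6 L, T = 367 K.
Step 2 — Isochoric: V stays 29.6 L; P/T = const ⇒ T₂ = 183 K, P₂ = 127 kPa.
W = 0 (no volume change).
ΔU = nCvΔT = 2.48×12.5×(183−367) = -5680 J.
Q = ΔU = -5680 J.
Net over both steps: W = -3760 J, Q = -8480 J, ΔU = -4720 J.

-8480 J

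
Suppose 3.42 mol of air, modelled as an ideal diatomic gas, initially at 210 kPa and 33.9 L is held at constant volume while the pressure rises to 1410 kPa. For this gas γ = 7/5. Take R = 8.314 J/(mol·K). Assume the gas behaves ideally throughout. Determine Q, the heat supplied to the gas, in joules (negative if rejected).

T₁ = P₁V₁/(nR) = 210×33.9/(3.42×8.314) = 250 K.
Isochoric: V stays 33.9 L; P/T = const ⇒ T₂ = 1680 K, P₂ = 1410 kPa.
W = 0 (no volume change).
ΔU = nCvΔT = 3.42×20.8×(1680−250) = 102000 J.
Q = ΔU = 102000 J.

102000 J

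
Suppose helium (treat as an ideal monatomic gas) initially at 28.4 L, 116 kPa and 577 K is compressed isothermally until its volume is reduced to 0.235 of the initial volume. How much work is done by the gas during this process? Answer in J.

-4770 J

n = P₁V₁/(RT₁) = 116×28.4/(8.314×577) = 0.687 mol.
Isothermal: T stays 577 K; PV = const ⇒ V₂ = 6.67 L, P₂ = 494 kPa.
W = nRT ln(V₂/V₁) = 0.687×8.314×577×ln(0.235) = -4770 J.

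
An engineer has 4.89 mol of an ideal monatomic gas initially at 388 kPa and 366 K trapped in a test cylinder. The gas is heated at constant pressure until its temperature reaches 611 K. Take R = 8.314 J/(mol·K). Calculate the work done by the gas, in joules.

V₁ = nRT₁/P₁ = 4.89×8.314×366/388 = 38.4 L.
Isobaric: P stays 388 kPa; V/T = const ⇒ T₂ = 611 K, V₂ = 64.0 L.
W = PΔV = 388×(64.0−38.4) kPa·L = 9960 J.

9960 J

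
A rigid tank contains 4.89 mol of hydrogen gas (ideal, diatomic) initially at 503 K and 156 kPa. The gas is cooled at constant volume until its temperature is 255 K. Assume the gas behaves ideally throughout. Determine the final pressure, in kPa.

79.1 kPa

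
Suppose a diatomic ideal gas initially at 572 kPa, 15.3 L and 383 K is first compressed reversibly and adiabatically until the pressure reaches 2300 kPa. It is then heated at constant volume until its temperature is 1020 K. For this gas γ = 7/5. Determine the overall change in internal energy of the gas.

36400 J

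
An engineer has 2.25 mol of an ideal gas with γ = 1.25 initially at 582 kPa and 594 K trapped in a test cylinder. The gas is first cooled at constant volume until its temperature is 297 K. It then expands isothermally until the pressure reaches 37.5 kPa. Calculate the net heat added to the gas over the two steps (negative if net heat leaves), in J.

-10800 J

V₁ = nRT₁/P₁ = 2.25×8.314×594/582 = 19.1 L.
Step 1 — Isochoric: V stays 19.1 L; P/T = const ⇒ T₂ = 297 K, P₂ = 291 kPa.
W = 0 (no volume change).
ΔU = nCvΔT = 2.25×33.3×(297−594) = -22200 J.
Q = ΔU = -22200 J.
State after step 1: P = 291 kPa, V = 19.1 L, T = 297 K.
Step 2 — Isothermal: T stays 297 K; PV = const ⇒ V₂ = 148 L, P₂ = 37.5 kPa.
ΔU = 0 (ideal gas, T constant).
W = nRT ln(V₂/V₁) = 2.25×8.314×297×ln(7.76) = 11400 J.
Q = ΔU + W = 11400 J.
Net over both steps: W = 11400 J, Q = -10800 J, ΔU = -22200 J.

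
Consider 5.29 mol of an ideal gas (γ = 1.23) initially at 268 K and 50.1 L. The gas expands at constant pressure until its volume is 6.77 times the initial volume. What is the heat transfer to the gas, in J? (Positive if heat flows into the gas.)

P₁ = nRT₁/V₁ = 5.29×8.314×268/50.1 = 235 kPa.
Isobaric: P stays 235 kPa; V/T = const ⇒ T₂ = 1810 K, V₂ = 339 L.
W = PΔV = 235×(339−50.1) kPa·L = 68000 J.
ΔU = nCvΔT = 5.29×36.1×(1810−268) = 296000 J.
Q = ΔU + W = nCpΔT = 364000 J.

364000 J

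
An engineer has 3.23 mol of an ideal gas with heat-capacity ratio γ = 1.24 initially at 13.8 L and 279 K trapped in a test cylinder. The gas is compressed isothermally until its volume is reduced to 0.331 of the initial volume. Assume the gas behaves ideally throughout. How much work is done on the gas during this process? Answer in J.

8280 J

P₁ = nRT₁/V₁ = 3.23×8.314×279/13.8 = 543 kPa.
Isothermal: T stays 279 K; PV = const ⇒ V₂ = 4.57 L, P₂ = 1640 kPa.
W = nRT ln(V₂/V₁) = 3.23×8.314×279×ln(0.331) = -8280 J.
Work done on the gas = −W_by = 8280 J.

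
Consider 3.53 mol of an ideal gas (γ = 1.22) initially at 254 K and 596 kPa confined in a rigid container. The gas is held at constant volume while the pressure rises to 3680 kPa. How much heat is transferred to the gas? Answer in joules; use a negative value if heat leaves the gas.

175000 J

V₁ = nRT₁/P₁ = 3.53×8.314×254/596 = 12.5 L.
Isochoric: V stays 12.5 L; P/T = const ⇒ T₂ = 1570 K, P₂ = 3680 kPa.
W = 0 (no volume change).
ΔU = nCvΔT = 3.53×37.8×(1570−254) = 175000 J.
Q = ΔU = 175000 J.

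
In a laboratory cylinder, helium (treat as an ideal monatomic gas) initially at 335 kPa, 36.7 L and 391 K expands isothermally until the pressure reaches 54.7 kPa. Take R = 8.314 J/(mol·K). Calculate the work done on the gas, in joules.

n = P₁V₁/(RT₁) = 335×36.7/(8.314×391) = 3.78 mol.
Isothermal: T stays 391 K; PV = const ⇒ V₂ = 225 L, P₂ = 54.7 kPa.
W = nRT ln(V₂/V₁) = 3.78×8.314×391×ln(6.12) = 22300 J.
Work done on the gas = −W_by = -22300 J.

-22300 J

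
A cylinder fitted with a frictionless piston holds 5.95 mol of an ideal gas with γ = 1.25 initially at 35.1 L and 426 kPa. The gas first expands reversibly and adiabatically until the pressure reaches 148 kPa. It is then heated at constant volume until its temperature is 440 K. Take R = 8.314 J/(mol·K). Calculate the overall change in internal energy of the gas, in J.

27300 J

T₁ = P₁V₁/(nR) = 426×35.1/(5.95×8.314) = 302 K.
Step 1 — Adiabatic: T₂/T₁ = (P₂/P₁)^((γ−1)/γ) ⇒ T₂ = 302×(0.347)^0.200 = 245 K; V₂ = 81.8 L.
ΔU = nCvΔT = 5.95×33.3×(245−302) = -11400 J.
Q = 0 for an adiabatic process, so W = −ΔU = 11400 J.
State after step 1: P = 148 kPa, V = 81.8 L, T = 245 K.
Step 2 — Isochoric: V stays 81.8 L; P/T = const ⇒ T₂ = 440 K, P₂ = 266 kPa.
W = 0 (no volume change).
ΔU = nCvΔT = 5.95×33.3×(440−245) = 38700 J.
Q = ΔU = 38700 J.
Net over both steps: W = 11400 J, Q = 38700 J, ΔU = 27300 J.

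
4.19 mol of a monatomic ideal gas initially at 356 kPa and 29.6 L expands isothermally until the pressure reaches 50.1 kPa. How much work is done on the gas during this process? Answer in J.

T₁ = P₁V₁/(nR) = 356×29.6/(4.19×8.314) = 302 K.
Isothermal: T stays 302 K; PV = const ⇒ V₂ = 210 L, P₂ = 50.1 kPa.
W = nRT ln(V₂/V₁) = 4.19×8.314×302×ln(7.11) = 20700 J.
Work done on the gas = −W_by = -20700 J.

-20700 J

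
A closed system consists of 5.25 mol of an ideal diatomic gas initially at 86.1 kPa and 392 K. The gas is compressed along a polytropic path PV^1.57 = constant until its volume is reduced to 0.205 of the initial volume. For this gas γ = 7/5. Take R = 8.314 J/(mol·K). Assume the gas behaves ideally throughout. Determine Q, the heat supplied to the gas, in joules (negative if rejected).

18700 J

V₁ = nRT₁/P₁ = 5.25×8.314×392/86.1 = 199 L.
Polytropic n=1.57: T₂ = T₁(V₁/V₂)^(n−1) = 392×(4.88)^0.57 = 967 K; P₂ = P₁(V₁/V₂)^n = 1040 kPa.
W = (P₁V₁−P₂V₂)/(n−1) = (86.1×199−1040×40.7)/0.57 = -44100 J.
ΔU = nCvΔT = 5.25×20.8×(967−392) = 62800 J.
Q = ΔU + W = 18700 J.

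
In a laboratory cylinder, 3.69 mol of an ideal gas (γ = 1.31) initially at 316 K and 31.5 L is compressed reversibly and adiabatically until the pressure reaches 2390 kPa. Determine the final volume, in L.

P₁ = nRT₁/V₁ = 3.69×8.314×316/31.5 = 308 kPa.
Adiabatic: T₂/T₁ = (P₂/P₁)^((γ−1)/γ) ⇒ T₂ = 316×(7.77)^0.237 = 513 K; V₂ = 6.59 L.

6.59 L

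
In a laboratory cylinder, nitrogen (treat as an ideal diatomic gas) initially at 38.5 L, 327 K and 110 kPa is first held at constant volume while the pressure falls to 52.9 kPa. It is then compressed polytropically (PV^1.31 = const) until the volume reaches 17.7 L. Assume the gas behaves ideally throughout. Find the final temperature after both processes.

n = P₁V₁/(RT₁) = 110×38.5/(8.314×327) = 1.56 mol.
Step 1 — Isochoric: V stays 38.5 L; P/T = const ⇒ T₂ = 157 K, P₂ = 52.9 kPa.
W = 0 (no volume change).
ΔU = nCvΔT = 1.56×20.8×(157−327) = -5500 J.
Q = ΔU = -5500 J.
State after step 1: P = 52.9 kPa, V = 38.5 L, T = 157 K.
Step 2 — Polytropic n=1.31: T₂ = T₁(V₁/V₂)^(n−1) = 157×(2.18)^0.31 = 200 K; P₂ = P₁(V₁/V₂)^n = 146 kPa.
W = (P₁V₁−P₂V₂)/(n−1) = (52.9×38.5−146×17.7)/0.31 = -1790 J.
ΔU = nCvΔT = 1.56×20.8×(200−157) = 1390 J.
Q = ΔU + W = -403 J.
Net over both steps: W = -1790 J, Q = -5900 J, ΔU = -4110 J.

200 K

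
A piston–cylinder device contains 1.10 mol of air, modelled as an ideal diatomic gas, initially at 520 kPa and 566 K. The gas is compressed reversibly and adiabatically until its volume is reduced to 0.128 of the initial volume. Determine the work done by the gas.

-16500 J

V₁ = nRT₁/P₁ = 1.10×8.314×566/520 = 9.95 L.
Adiabatic: TV^(γ−1) = const ⇒ T₂ = 566×(7.81)^0.400 = 1290 K; PV^γ = const ⇒ P₂ = 9250 kPa.
ΔU = nCvΔT = 1.10×20.8×(1290−566) = 16500 J.
Q = 0 for an adiabatic process, so W = −ΔU = -16500 J.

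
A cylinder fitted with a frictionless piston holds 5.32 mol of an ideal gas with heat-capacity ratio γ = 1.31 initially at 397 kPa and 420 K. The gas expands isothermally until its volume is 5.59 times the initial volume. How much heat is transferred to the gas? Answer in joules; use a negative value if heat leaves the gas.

32000 J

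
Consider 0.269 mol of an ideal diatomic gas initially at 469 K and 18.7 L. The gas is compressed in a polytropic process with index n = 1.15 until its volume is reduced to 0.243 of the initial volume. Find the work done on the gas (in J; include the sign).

1650 J

P₁ = nRT₁/V₁ = 0.269×8.314×469/18.7 = 56.1 kPa.
Polytropic n=1.15: T₂ = T₁(V₁/V₂)^(n−1) = 469×(4.12)^0.15 = 580 K; P₂ = P₁(V₁/V₂)^n = 285 kPa.
W = (P₁V₁−P₂V₂)/(n−1) = (56.1×18.7−285×4.54)/0.15 = -1650 J.
Work done on the gas = −W_by = 1650 J.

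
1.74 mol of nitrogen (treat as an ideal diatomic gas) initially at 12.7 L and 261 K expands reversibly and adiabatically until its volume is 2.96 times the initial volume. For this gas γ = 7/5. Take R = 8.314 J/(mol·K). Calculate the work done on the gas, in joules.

P₁ = nRT₁/V₁ = 1.74×8.314×261/12.7 = 297 kPa.
Adiabatic: TV^(γ−1) = const ⇒ T₂ = 261×(0.338)^0.400 = 169 K; PV^γ = const ⇒ P₂ = 65.1 kPa.
ΔU = nCvΔT = 1.74×20.8×(169−261) = -3320 J.
Q = 0 for an adiabatic process, so W = −ΔU = 3320 J.
Work done on the gas = −W_by = -3320 J.

-3320 J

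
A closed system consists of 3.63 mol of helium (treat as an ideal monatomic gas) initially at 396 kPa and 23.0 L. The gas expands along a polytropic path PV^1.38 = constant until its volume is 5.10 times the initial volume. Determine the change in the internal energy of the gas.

-6310 J

T₁ = P₁V₁/(nR) = 396×23.0/(3.63×8.314) = 302 K.
Polytropic n=1.38: T₂ = T₁(V₁/V₂)^(n−1) = 302×(0.196)^0.38 = 162 K; P₂ = P₁(V₁/V₂)^n = 41.8 kPa.
For an ideal gas ΔU = nCvΔT with Cv = (3/2)R = 12.5 J/(mol·K).
ΔU = 3.63×12.5×(162−302) = -6310 J.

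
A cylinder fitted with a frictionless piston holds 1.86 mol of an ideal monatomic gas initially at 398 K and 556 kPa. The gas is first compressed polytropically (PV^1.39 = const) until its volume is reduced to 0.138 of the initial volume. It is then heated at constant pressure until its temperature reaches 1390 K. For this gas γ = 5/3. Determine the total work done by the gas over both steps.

V₁ = nRT₁/P₁ = 1.86×8.314×398/556 = 11.1 L.
Step 1 — Polytropic n=1.39: T₂ = T₁(V₁/V₂)^(n−1) = 398×(7.25)^0.39 = 862 K; P₂ = P₁(V₁/V₂)^n = 8720 kPa.
W = (P₁V₁−P₂V₂)/(n−1) = (556×11.1−8720×1.53)/0.39 = -18400 J.
ΔU = nCvΔT = 1.86×12.5×(862−398) = 10800 J.
Q = ΔU + W = -7630 J.
State after step 1: P = 8720 kPa, V = 1.53 L, T = 862 K.
Step 2 — Isobaric: P stays 8720 kPa; V/T = const ⇒ T₂ = 1390 K, V₂ = 2.46 L.
W = PΔV = 8720×(2.46−1.53) kPa·L = 8170 J.
ΔU = nCvΔT = 1.86×12.5×(1390−862) = 12300 J.
Q = ΔU + W = nCpΔT = 20400 J.
Net over both steps: W = -10200 J, Q = 12800 J, ΔU = 23000 J.

-10200 J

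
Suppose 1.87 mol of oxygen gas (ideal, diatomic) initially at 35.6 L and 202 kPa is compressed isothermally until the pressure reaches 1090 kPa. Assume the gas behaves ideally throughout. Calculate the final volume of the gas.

6.60 L

T₁ = P₁V₁/(nR) = 202×35.6/(1.87×8.314) = 463 K.
Isothermal: T stays 463 K; PV = const ⇒ V₂ = 6.60 L, P₂ = 1090 kPa.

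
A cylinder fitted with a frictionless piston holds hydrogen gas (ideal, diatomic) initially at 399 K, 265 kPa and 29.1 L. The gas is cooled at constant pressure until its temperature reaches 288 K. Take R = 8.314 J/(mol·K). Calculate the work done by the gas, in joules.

n = P₁V₁/(RT₁) = 265×29.1/(8.314×399) = 2.32 mol.
Isobaric: P stays 265 kPa; V/T = const ⇒ T₂ = 288 K, V₂ = 21.0 L.
W = PΔV = 265×(21.0−29.1) kPa·L = -2150 J.

-2150 J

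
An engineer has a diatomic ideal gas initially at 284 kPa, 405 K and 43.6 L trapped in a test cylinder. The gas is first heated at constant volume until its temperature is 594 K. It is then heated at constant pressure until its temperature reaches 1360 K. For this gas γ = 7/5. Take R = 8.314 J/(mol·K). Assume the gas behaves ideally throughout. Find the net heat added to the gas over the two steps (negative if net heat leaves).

n = P₁V₁/(RT₁) = 284×43.6/(8.314×405) = 3.68 mol.
Step 1 — Isochoric: V stays 43.6 L; P/T = const ⇒ T₂ = 594 K, P₂ = 417 kPa.
W = 0 (no volume change).
ΔU = nCvΔT = 3.68×20.8×(594−405) = 14400 J.
Q = ΔU = 14400 J.
State after step 1: P = 417 kPa, V = 43.6 L, T = 594 K.
Step 2 — Isobaric: P stays 417 kPa; V/T = const ⇒ T₂ = 1360 K, V₂ = 99.8 L.
W = PΔV = 417×(99.8−43.6) kPa·L = 23400 J.
ΔU = nCvΔT = 3.68×20.8×(1360−594) = 58500 J.
Q = ΔU + W = nCpΔT = 82000 J.
Net over both steps: W = 23400 J, Q = 96400 J, ΔU = 73000 J.

96400 J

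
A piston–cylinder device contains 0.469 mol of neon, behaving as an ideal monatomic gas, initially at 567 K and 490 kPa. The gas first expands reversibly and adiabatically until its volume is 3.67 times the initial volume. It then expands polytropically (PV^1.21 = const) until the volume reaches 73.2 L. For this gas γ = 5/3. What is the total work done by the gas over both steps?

V₁ = nRT₁/P₁ = 0.469×8.314×567/490 = 4.51 L.
Step 1 — Adiabatic: TV^(γ−1) = const ⇒ T₂ = 567×(0.272)^0.667 = 238 K; PV^γ = const ⇒ P₂ = 56.1 kPa.
ΔU = nCvΔT = 0.469×12.5×(238−567) = -1920 J.
Q = 0 for an adiabatic process, so W = −ΔU = 1920 J.
State after step 1: P = 56.1 kPa, V = 16.6 L, T = 238 K.
Step 2 — Polytropic n=1.21: T₂ = T₁(V₁/V₂)^(n−1) = 238×(0.226)^0.21 = 174 K; P₂ = P₁(V₁/V₂)^n = 9.29 kPa.
W = (P₁V₁−P₂V₂)/(n−1) = (56.1×16.6−9.29×73.2)/0.21 = 1190 J.
ΔU = nCvΔT = 0.469×12.5×(174−238) = -374 J.
Q = ΔU + W = 813 J.
Net over both steps: W = 3110 J, Q = 813 J, ΔU = -2300 J.

3110 J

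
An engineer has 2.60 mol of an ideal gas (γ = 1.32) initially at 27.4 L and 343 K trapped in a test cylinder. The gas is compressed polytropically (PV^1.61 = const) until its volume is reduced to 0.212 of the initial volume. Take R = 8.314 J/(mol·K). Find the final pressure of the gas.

P₁ = nRT₁/V₁ = 2.60×8.314×343/27.4 = 271 kPa.
Polytropic n=1.61: T₂ = T₁(V₁/V₂)^(n−1) = 343×(4.72)^0.61 = 884 K; P₂ = P₁(V₁/V₂)^n = 3290 kPa.

3290 kPa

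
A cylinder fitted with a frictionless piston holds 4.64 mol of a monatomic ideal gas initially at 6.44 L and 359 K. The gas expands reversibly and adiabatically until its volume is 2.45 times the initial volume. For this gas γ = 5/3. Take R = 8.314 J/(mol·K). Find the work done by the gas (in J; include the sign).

P₁ = nRT₁/V₁ = 4.64×8.314×359/6.44 = 2150 kPa.
Adiabatic: TV^(γ−1) = const ⇒ T₂ = 359×(0.408)^0.667 = 198 K; PV^γ = const ⇒ P₂ = 483 kPa.
ΔU = nCvΔT = 4.64×12.5×(198−359) = -9340 J.
Q = 0 for an adiabatic process, so W = −ΔU = 9340 J.

9340 J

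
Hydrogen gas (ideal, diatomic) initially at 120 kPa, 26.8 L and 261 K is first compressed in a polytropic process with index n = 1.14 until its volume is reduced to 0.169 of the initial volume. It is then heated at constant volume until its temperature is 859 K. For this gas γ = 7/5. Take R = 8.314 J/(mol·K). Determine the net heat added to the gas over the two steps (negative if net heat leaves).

n = P₁V₁/(RT₁) = 120×26.8/(8.314×261) = 1.48 mol.
Step 1 — Polytropic n=1.14: T₂ = T₁(V₁/V₂)^(n−1) = 261×(5.92)^0.14 = 335 K; P₂ = P₁(V₁/V₂)^n = 911 kPa.
W = (P₁V₁−P₂V₂)/(n−1) = (120×26.8−911×4.53)/0.14 = -6490 J.
ΔU = nCvΔT = 1.48×20.8×(335−261) = 2270 J.
Q = ΔU + W = -4220 J.
State after step 1: P = 911 kPa, V = 4.53 L, T = 335 K.
Step 2 — Isochoric: V stays 4.53 L; P/T = const ⇒ T₂ = 859 K, P₂ = 2340 kPa.
W = 0 (no volume change).
ΔU = nCvΔT = 1.48×20.8×(859−335) = 16100 J.
Q = ΔU = 16100 J.
Net over both steps: W = -6490 J, Q = 11900 J, ΔU = 18400 J.

11900 J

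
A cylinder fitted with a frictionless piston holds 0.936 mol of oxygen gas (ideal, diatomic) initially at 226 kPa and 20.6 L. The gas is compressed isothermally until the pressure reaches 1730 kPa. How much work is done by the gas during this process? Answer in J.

-9480 J

T₁ = P₁V₁/(nR) = 226×20.6/(0.936×8.314) = 598 K.
Isothermal: T stays 598 K; PV = const ⇒ V₂ = 2.69 L, P₂ = 1730 kPa.
W = nRT ln(V₂/V₁) = 0.936×8.314×598×ln(0.131) = -9480 J.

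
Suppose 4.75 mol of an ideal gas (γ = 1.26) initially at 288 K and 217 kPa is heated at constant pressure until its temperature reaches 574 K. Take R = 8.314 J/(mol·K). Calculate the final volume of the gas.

104 L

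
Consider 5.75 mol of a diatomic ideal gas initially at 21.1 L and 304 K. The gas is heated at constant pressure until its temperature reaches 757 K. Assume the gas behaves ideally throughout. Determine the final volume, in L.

P₁ = nRT₁/V₁ = 5.75×8.314×304/21.1 = 689 kPa.
Isobaric: P stays 689 kPa; V/T = const ⇒ T₂ = 757 K, V₂ = 52.5 L.

52.5 L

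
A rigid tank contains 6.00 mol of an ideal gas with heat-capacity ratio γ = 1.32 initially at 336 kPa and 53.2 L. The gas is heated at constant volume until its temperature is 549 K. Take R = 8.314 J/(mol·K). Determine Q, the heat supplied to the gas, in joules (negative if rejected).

29700 J

T₁ = P₁V₁/(nR) = 336×53.2/(6.00×8.314) = 358 K.
Isochoric: V stays 53.2 L; P/T = const ⇒ T₂ = 549 K, P₂ = 515 kPa.
W = 0 (no volume change).
ΔU = nCvΔT = 6.00×26.0×(549−358) = 29700 J.
Q = ΔU = 29700 J.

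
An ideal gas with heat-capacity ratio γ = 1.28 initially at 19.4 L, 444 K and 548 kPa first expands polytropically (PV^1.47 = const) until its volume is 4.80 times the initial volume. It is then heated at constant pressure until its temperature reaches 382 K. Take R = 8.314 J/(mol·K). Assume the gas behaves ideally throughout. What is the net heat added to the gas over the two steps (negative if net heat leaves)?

n = P₁V₁/(RT₁) = 548×19.4/(8.314×444) = 2.88 mol.
Step 1 — Polytropic n=1.47: T₂ = T₁(V₁/V₂)^(n−1) = 444×(0.208)^0.47 = 212 K; P₂ = P₁(V₁/V₂)^n = 54.6 kPa.
W = (P₁V₁−P₂V₂)/(n−1) = (548×19.4−54.6×93.1)/0.47 = 11800 J.
ΔU = nCvΔT = 2.88×29.7×(212−444) = -19800 J.
Q = ΔU + W = -8010 J.
State after step 1: P = 54.6 kPa, V = 93.1 L, T = 212 K.
Step 2 — Isobaric: P stays 54.6 kPa; V/T = const ⇒ T₂ = 382 K, V₂ = 167 L.
W = PΔV = 54.6×(167−93.1) kPa·L = 4060 J.
ΔU = nCvΔT = 2.88×29.7×(382−212) = 14500 J.
Q = ΔU + W = nCpΔT = 18600 J.
Net over both steps: W = 15900 J, Q = 10600 J, ΔU = -5300 J.

10600 J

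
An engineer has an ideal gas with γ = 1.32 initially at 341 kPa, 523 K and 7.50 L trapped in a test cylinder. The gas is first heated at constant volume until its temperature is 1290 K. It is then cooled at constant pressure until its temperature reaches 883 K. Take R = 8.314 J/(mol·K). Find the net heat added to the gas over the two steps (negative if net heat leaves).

n = P₁V₁/(RT₁) = 341×7.50/(8.314×523) = 0.588 mol.
Step 1 — Isochoric: V stays 7.50 L; P/T = const ⇒ T₂ = 1290 K, P₂ = 841 kPa.
W = 0 (no volume change).
ΔU = nCvΔT = 0.588×26.0×(1290−523) = 11700 J.
Q = ΔU = 11700 J.
State after step 1: P = 841 kPa, V = 7.50 L, T = 1290 K.
Step 2 — Isobaric: P stays 841 kPa; V/T = const ⇒ T₂ = 883 K, V₂ = 5.13 L.
W = PΔV = 841×(5.13−7.50) kPa·L = -1990 J.
ΔU = nCvΔT = 0.588×26.0×(883−1290) = -6220 J.
Q = ΔU + W = nCpΔT = -8210 J.
Net over both steps: W = -1990 J, Q = 3510 J, ΔU = 5500 J.

3510 J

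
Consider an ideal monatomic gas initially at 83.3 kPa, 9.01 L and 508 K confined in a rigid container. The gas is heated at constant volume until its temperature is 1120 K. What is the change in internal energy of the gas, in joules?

1360 J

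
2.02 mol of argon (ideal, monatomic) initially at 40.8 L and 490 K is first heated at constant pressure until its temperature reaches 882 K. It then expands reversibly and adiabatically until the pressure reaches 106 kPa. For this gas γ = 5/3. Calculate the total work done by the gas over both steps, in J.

11600 J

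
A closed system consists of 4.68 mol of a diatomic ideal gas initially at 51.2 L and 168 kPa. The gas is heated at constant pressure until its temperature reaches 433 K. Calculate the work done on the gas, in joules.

T₁ = P₁V₁/(nR) = 168×51.2/(4.68×8.314) = 221 K.
Isobaric: P stays 168 kPa; V/T = const ⇒ T₂ = 433 K, V₂ = 100 L.
W = PΔV = 168×(100−51.2) kPa·L = 8250 J.
Work done on the gas = −W_by = -8250 J.

-8250 J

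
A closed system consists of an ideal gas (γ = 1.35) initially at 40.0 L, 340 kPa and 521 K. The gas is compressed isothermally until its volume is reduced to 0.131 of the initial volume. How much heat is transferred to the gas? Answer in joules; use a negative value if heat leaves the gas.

n = P₁V₁/(RT₁) = 340×40.0/(8.314×521) = 3.14 mol.
Isothermal: T stays 521 K; PV = const ⇒ V₂ = 5.24 L, P₂ = 2600 kPa.
ΔU = 0 (ideal gas, T constant).
W = nRT ln(V₂/V₁) = 3.14×8.314×521×ln(0.131) = -27600 J.
Q = ΔU + W = -27600 J.

-27600 J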